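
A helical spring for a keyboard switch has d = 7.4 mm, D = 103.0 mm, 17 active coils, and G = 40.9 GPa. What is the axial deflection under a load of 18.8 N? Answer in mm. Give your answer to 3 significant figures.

k = Gd⁴/(8D³N_a) = (40.9×10³)(7.4⁴)/(8·103.0³·17) = 0.82528 N/mm
δ = F/k = 18.8 / 0.82528 = 22.78 mm

22.8 mm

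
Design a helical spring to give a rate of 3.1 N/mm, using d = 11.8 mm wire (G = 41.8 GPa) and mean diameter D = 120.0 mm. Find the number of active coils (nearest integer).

N_a = Gd⁴/(8D³k) = (41.8×10³ × 11.8⁴)/(8 × 120.0³ × 3.1)
    = 8.10409e+08 / 4.28544e+07 = 18.91 → 19 coils

19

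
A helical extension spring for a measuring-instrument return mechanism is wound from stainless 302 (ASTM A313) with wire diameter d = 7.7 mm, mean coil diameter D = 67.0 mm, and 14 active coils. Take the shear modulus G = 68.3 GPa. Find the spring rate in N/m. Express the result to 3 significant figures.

k = Gd⁴/(8D³N_a) = (68.3×10³ × 7.7⁴) / (8 × 67.0³ × 14)
  = 2.40095e+08 / 3.36855e+07 = 7.1276 N/mm = 7127.6 N/m

7130 N/m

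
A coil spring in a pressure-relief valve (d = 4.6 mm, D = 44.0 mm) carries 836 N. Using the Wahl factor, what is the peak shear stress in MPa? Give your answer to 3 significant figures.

Spring index C = D/d = 44.0/4.6 = 9.5652
K_W = (4C−1)/(4C−4) + 0.615/C = 37.261/34.261 + 0.0643 = 1.1519
τ₀ = 8FD/(πd³) = 8·836·44.0/(π·4.6³) = 294272/305.79 = 962.33 MPa
τ_max = K·τ₀ = 1.1519 × 962.33 = 1108.5 MPa

1110 MPa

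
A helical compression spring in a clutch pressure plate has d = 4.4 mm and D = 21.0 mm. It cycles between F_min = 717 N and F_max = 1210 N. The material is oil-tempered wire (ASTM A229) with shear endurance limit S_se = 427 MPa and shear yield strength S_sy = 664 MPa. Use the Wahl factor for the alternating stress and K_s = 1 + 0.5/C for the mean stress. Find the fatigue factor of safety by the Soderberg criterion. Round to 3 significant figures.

C = D/d = 21.0/4.4 = 4.7727; K_W = (4C−1)/(4C−4)+0.615/C = 1.3277; K_s = 1+0.5/C = 1.1048
F_a = (F_max−F_min)/2 = 246.5 N; F_m = (F_max+F_min)/2 = 963.5 N
τ_a = K_W·8F_aD/(πd³) = 1.3277 × 154.75 = 205.45 MPa
τ_m = K_s·8F_mD/(πd³) = 1.1048 × 604.86 = 668.22 MPa
Soderberg: 1/n_f = τ_a/S_se + τ_m/S_sy = 205.45/427 + 668.22/664 = 0.48114 + 1.00636 = 1.4875
n_f = 1/1.4875 = 0.6723

0.672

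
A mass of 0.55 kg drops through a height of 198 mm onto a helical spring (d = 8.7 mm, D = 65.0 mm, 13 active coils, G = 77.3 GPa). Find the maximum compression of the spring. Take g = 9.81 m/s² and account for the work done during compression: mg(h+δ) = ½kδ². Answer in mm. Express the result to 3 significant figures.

k = Gd⁴/(8D³N_a) = (77.3×10³)(8.7⁴)/(8·65.0³·13) = 15.505 N/mm
W = mg = 0.55 × 9.81 = 5.3955 N
½kδ² − Wδ − Wh = 0 → δ = (W + √(W² + 2kWh))/k
δ = (5.3955 + √(29.111 + 33129.1))/15.505 = (5.3955 + 182.09)/15.505 = 12.092 mm

12.1 mm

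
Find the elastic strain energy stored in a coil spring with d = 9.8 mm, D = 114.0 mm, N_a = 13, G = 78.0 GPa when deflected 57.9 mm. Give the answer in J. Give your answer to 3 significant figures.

k = Gd⁴/(8D³N_a) = (78.0×10³)(9.8⁴)/(8·114.0³·13) = 4.6693 N/mm
U = ½kδ² = 0.5 × 4.6693 × 57.9² = 7826.7 N·mm = 7.8267 J

7.83 J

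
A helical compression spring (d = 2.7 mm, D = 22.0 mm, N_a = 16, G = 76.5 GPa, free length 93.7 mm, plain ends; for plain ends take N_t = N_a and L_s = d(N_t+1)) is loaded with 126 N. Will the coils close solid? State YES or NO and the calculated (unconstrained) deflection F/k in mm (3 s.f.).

k = Gd⁴/(8D³N_a) = (76.5×10³)(2.7⁴)/(8·22.0³·16) = 2.9829 N/mm
N_t = 16; L_s = 2.7·17 = 45.9 mm; δ_solid = L₀ − L_s = 93.7 − 45.9 = 47.8 mm
δ = F/k = 126/2.9829 = 42.241 mm
δ < δ_solid → spring does not go solid

NO, δ = 42.2 mm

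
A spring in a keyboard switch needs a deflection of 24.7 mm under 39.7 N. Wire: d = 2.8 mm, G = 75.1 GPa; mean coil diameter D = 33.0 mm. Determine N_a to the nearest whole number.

Required rate k = F/δ = 39.7/24.7 = 1.6073 N/mm
N_a = Gd⁴/(8D³k) = (75.1×10³ × 2.8⁴)/(8 × 33.0³ × 1.6073)
    = 4.61607e+06 / 462089 = 9.99 → 10 coils

10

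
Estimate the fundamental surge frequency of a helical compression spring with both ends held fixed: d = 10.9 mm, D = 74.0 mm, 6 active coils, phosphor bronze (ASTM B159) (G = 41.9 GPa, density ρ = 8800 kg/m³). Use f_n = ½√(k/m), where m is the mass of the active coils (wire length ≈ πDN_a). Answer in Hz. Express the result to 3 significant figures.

k = Gd⁴/(8D³N_a) = (41.9×10³)(10.9⁴)/(8·74.0³·6) = 30.408 N/mm = 30408 N/m
Wire length L = πDN_a = π·74.0·6 = 1394.9 mm
m = ρ·(πd²/4)·L = 8800 × 93.313×10⁻⁶ m² × 1.3949 m = 1.1454 kg
f_n = ½√(k/m) = 0.5·√(30408/1.1454) = 0.5·√(26548) = 81.467 Hz

81.5 Hz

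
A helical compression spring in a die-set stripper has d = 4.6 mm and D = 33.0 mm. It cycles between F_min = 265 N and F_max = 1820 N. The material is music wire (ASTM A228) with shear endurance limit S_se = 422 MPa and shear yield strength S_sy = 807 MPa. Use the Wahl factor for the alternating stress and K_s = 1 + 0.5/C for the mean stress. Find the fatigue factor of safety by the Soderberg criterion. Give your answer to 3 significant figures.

C = D/d = 33.0/4.6 = 7.1739; K_W = (4C−1)/(4C−4)+0.615/C = 1.2072; K_s = 1+0.5/C = 1.0697
F_a = (F_max−F_min)/2 = 777.5 N; F_m = (F_max+F_min)/2 = 1042.5 N
τ_a = K_W·8F_aD/(πd³) = 1.2072 × 671.24 = 810.33 MPa
τ_m = K_s·8F_mD/(πd³) = 1.0697 × 900.03 = 962.76 MPa
Soderberg: 1/n_f = τ_a/S_se + τ_m/S_sy = 810.33/422 + 962.76/807 = 1.92022 + 1.19301 = 3.1132
n_f = 1/3.1132 = 0.3212

0.321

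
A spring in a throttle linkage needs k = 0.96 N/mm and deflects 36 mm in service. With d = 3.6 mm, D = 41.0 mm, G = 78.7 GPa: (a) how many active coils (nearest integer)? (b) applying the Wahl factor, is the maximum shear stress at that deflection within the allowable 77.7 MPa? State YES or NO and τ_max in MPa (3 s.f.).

(a) 25 coils; (b) NO, τ_max = 87.0 MPa

N_a = Gd⁴/(8D³k) = (78.7×10³)(3.6⁴)/(8·41.0³·0.96) = 24.97 → N_a = 25
Actual rate k = Gd⁴/(8D³·25) = 0.95897 N/mm
Working load F = kδ = 0.95897·36 = 34.523 N
C = 41.0/3.6 = 11.3889; K_W = (4C−1)/(4C−4)+0.615/C = 1.1262
τ_max = K_W·8FD/(πd³) = 1.1262·77.254 = 87.003 MPa
τ_max > 77.7 MPa → exceeds allowable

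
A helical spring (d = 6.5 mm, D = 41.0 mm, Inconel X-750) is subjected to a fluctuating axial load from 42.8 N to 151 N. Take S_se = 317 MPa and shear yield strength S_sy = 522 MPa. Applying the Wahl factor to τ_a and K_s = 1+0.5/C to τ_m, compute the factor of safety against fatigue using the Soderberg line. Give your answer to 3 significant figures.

C = D/d = 41.0/6.5 = 6.3077; K_W = (4C−1)/(4C−4)+0.615/C = 1.2388; K_s = 1+0.5/C = 1.0793
F_a = (F_max−F_min)/2 = 54.1 N; F_m = (F_max+F_min)/2 = 96.9 N
τ_a = K_W·8F_aD/(πd³) = 1.2388 × 20.567 = 25.479 MPa
τ_m = K_s·8F_mD/(πd³) = 1.0793 × 36.839 = 39.759 MPa
Soderberg: 1/n_f = τ_a/S_se + τ_m/S_sy = 25.479/317 + 39.759/522 = 0.08038 + 0.07617 = 0.15654
n_f = 1/0.15654 = 6.388

6.39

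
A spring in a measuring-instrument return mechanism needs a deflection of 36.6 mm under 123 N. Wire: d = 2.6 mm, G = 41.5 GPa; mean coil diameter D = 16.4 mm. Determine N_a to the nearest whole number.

16

Required rate k = F/δ = 123/36.6 = 3.3607 N/mm
N_a = Gd⁴/(8D³k) = (41.5×10³ × 2.6⁴)/(8 × 16.4³ × 3.3607)
    = 1.89645e+06 / 118589 = 15.99 → 16 coils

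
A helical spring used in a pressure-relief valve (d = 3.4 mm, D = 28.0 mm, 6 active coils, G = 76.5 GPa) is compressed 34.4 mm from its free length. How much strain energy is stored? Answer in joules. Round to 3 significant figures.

k = Gd⁴/(8D³N_a) = (76.5×10³)(3.4⁴)/(8·28.0³·6) = 9.702 N/mm
U = ½kδ² = 0.5 × 9.702 × 34.4² = 5740.5 N·mm = 5.7405 J

5.74 J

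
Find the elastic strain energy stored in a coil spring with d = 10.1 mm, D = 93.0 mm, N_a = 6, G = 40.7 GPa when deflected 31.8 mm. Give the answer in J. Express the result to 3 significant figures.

5.55 J

k = Gd⁴/(8D³N_a) = (40.7×10³)(10.1⁴)/(8·93.0³·6) = 10.97 N/mm
U = ½kδ² = 0.5 × 10.97 × 31.8² = 5546.4 N·mm = 5.5464 J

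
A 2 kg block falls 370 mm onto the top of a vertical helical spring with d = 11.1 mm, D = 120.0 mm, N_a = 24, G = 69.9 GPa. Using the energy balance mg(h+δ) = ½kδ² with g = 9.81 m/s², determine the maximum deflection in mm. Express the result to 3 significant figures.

k = Gd⁴/(8D³N_a) = (69.9×10³)(11.1⁴)/(8·120.0³·24) = 3.1983 N/mm
W = mg = 2 × 9.81 = 19.62 N
½kδ² − Wδ − Wh = 0 → δ = (W + √(W² + 2kWh))/k
δ = (19.62 + √(384.94 + 46436))/3.1983 = (19.62 + 216.38)/3.1983 = 73.789 mm

73.8 mm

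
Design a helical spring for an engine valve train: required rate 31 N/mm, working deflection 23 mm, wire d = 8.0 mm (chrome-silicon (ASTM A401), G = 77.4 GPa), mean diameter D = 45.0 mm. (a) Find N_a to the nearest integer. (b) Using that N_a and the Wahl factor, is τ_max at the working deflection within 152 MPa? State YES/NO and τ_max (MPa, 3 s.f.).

N_a = Gd⁴/(8D³k) = (77.4×10³)(8.0⁴)/(8·45.0³·31) = 14.03 → N_a = 14
Actual rate k = Gd⁴/(8D³·14) = 31.063 N/mm
Working load F = kδ = 31.063·23 = 714.45 N
C = 45.0/8.0 = 5.6250; K_W = (4C−1)/(4C−4)+0.615/C = 1.2715
τ_max = K_W·8FD/(πd³) = 1.2715·159.9 = 203.32 MPa
τ_max > 152 MPa → exceeds allowable

(a) 14 coils; (b) NO, τ_max = 203 MPa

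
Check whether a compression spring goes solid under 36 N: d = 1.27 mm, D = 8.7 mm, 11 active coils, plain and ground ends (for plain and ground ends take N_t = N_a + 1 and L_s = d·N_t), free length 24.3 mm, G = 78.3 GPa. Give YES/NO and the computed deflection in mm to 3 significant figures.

YES, δ = 10.2 mm

k = Gd⁴/(8D³N_a) = (78.3×10³)(1.27⁴)/(8·8.7³·11) = 3.5151 N/mm
N_t = 12; L_s = 1.27·12 = 15.24 mm; δ_solid = L₀ − L_s = 24.3 − 15.24 = 9.06 mm
δ = F/k = 36/3.5151 = 10.242 mm
δ ≥ δ_solid → spring goes solid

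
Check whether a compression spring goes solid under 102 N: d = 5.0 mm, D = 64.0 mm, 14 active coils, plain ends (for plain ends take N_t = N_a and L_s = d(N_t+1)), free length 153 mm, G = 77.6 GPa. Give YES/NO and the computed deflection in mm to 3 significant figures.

NO, δ = 61.7 mm

k = Gd⁴/(8D³N_a) = (77.6×10³)(5.0⁴)/(8·64.0³·14) = 1.6519 N/mm
N_t = 14; L_s = 5.0·15 = 75 mm; δ_solid = L₀ − L_s = 153 − 75 = 78 mm
δ = F/k = 102/1.6519 = 61.747 mm
δ < δ_solid → spring does not go solid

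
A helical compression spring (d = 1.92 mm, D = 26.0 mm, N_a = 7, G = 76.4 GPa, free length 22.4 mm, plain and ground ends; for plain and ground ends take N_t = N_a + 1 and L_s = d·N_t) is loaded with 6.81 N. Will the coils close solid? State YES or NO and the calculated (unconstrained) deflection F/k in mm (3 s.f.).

NO, δ = 6.46 mm

k = Gd⁴/(8D³N_a) = (76.4×10³)(1.92⁴)/(8·26.0³·7) = 1.0548 N/mm
N_t = 8; L_s = 1.92·8 = 15.36 mm; δ_solid = L₀ − L_s = 22.4 − 15.36 = 7.04 mm
δ = F/k = 6.81/1.0548 = 6.4559 mm
δ < δ_solid → spring does not go solid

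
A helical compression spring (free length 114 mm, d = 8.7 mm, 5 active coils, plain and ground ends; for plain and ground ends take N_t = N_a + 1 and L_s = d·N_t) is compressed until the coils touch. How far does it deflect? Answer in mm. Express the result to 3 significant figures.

61.8 mm

N_t = 6; L_s = 8.7·6 = 52.2 mm
δ_solid = L₀ − L_s = 114 − 52.2 = 61.8 mm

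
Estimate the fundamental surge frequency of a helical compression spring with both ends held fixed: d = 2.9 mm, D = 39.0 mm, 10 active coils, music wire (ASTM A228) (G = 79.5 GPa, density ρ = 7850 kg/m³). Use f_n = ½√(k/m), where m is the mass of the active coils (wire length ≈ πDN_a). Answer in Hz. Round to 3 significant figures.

68.3 Hz

k = Gd⁴/(8D³N_a) = (79.5×10³)(2.9⁴)/(8·39.0³·10) = 1.1849 N/mm = 1184.9 N/m
Wire length L = πDN_a = π·39.0·10 = 1225.2 mm
m = ρ·(πd²/4)·L = 7850 × 6.6052×10⁻⁶ m² × 1.2252 m = 0.063529 kg
f_n = ½√(k/m) = 0.5·√(1184.9/0.063529) = 0.5·√(18651) = 68.285 Hz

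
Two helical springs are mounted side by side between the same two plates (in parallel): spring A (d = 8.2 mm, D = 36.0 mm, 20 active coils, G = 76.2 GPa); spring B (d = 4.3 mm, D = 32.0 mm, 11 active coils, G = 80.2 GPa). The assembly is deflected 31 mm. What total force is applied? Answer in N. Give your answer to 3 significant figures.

1730 N

k_A = Gd⁴/(8D³N_a) = (76.2×10³)(8.2⁴)/(8·36.0³·20) = 46.151 N/mm
k_B = Gd⁴/(8D³N_a) = (80.2×10³)(4.3⁴)/(8·32.0³·11) = 9.5086 N/mm
Parallel: k_eq = 46.151 + 9.5086 = 55.66 N/mm
F = k_eq·δ = 55.66·31 = 1725.5 N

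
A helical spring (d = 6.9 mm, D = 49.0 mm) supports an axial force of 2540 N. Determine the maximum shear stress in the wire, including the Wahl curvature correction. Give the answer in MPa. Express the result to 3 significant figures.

Spring index C = D/d = 49.0/6.9 = 7.1014
K_W = (4C−1)/(4C−4) + 0.615/C = 27.406/24.406 + 0.0866 = 1.2095
τ₀ = 8FD/(πd³) = 8·2540·49.0/(π·6.9³) = 995680/1032 = 964.77 MPa
τ_max = K·τ₀ = 1.2095 × 964.77 = 1166.9 MPa

1170 MPa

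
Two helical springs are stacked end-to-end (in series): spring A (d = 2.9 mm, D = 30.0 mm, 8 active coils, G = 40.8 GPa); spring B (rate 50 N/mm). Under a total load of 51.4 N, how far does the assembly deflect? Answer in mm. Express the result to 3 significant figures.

k_A = Gd⁴/(8D³N_a) = (40.8×10³)(2.9⁴)/(8·30.0³·8) = 1.67 N/mm
Series: 1/k_eq = 1/1.67 + 1/50 = 0.61881; k_eq = 1.616 N/mm
δ = F/k_eq = 51.4/1.616 = 31.807 mm

31.8 mm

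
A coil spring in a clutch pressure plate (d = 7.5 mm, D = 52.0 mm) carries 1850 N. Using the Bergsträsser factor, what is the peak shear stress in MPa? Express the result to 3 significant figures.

Spring index C = D/d = 52.0/7.5 = 6.9333
K_B = (4C+2)/(4C−3) = 29.733/24.733 = 1.2022
τ₀ = 8FD/(πd³) = 8·1850·52.0/(π·7.5³) = 769600/1325.4 = 580.67 MPa
τ_max = K·τ₀ = 1.2022 × 580.67 = 698.06 MPa

698 MPa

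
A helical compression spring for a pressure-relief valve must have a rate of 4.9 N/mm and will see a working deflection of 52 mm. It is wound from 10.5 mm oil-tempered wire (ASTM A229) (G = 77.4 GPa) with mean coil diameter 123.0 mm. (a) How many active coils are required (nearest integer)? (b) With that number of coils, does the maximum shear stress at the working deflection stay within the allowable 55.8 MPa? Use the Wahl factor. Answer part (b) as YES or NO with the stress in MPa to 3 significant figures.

(a) 13 coils; (b) NO, τ_max = 76.8 MPa

N_a = Gd⁴/(8D³k) = (77.4×10³)(10.5⁴)/(8·123.0³·4.9) = 12.9 → N_a = 13
Actual rate k = Gd⁴/(8D³·13) = 4.8613 N/mm
Working load F = kδ = 4.8613·52 = 252.79 N
C = 123.0/10.5 = 11.7143; K_W = (4C−1)/(4C−4)+0.615/C = 1.1225
τ_max = K_W·8FD/(πd³) = 1.1225·68.396 = 76.774 MPa
τ_max > 55.8 MPa → exceeds allowable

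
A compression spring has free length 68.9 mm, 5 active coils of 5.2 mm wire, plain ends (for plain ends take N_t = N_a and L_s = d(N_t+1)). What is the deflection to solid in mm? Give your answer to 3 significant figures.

37.7 mm

N_t = 5; L_s = 5.2·6 = 31.2 mm
δ_solid = L₀ − L_s = 68.9 − 31.2 = 37.7 mm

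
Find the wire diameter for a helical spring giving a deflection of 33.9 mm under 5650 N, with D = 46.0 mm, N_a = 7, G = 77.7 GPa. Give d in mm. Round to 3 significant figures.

Required rate k = F/δ = 5650/33.9 = 166.67 N/mm
d = (8D³N_a·k / G)^(1/4) = (8·46.0³·7·166.67 / (77.7×10³))^0.25
  = (11692)^0.25 = 10.3985 mm

10.4 mm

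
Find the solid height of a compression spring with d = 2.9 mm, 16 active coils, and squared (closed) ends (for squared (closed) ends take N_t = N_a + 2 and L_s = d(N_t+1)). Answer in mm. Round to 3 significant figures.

55.1 mm

squared (closed) ends: N_t = N_a + 2 = 16 + 2 = 18
L_s = d·(N_t+1) = 2.9 × 19 = 55.1 mm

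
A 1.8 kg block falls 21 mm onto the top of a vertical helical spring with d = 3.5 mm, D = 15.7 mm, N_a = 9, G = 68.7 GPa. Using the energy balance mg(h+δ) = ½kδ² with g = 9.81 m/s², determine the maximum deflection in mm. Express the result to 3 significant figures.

k = Gd⁴/(8D³N_a) = (68.7×10³)(3.5⁴)/(8·15.7³·9) = 37 N/mm
W = mg = 1.8 × 9.81 = 17.658 N
½kδ² − Wδ − Wh = 0 → δ = (W + √(W² + 2kWh))/k
δ = (17.658 + √(311.8 + 27440.3))/37 = (17.658 + 166.59)/37 = 4.9797 mm

4.98 mm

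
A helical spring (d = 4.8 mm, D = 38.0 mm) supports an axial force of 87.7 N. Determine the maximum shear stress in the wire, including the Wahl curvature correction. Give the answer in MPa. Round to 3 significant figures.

91.0 MPa

Spring index C = D/d = 38.0/4.8 = 7.9167
K_W = (4C−1)/(4C−4) + 0.615/C = 30.667/27.667 + 0.0777 = 1.1861
τ₀ = 8FD/(πd³) = 8·87.7·38.0/(π·4.8³) = 26660.8/347.44 = 76.736 MPa
τ_max = K·τ₀ = 1.1861 × 76.736 = 91.018 MPa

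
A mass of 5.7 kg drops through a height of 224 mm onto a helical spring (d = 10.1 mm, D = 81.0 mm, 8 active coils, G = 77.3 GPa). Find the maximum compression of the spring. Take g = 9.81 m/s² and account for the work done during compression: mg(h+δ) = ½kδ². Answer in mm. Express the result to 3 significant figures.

35.0 mm

k = Gd⁴/(8D³N_a) = (77.3×10³)(10.1⁴)/(8·81.0³·8) = 23.65 N/mm
W = mg = 5.7 × 9.81 = 55.917 N
½kδ² − Wδ − Wh = 0 → δ = (W + √(W² + 2kWh))/k
δ = (55.917 + √(3126.7 + 592450))/23.65 = (55.917 + 771.74)/23.65 = 34.996 mm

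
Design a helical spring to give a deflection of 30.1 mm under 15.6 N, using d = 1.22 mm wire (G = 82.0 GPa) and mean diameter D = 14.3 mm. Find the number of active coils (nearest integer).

15

Required rate k = F/δ = 15.6/30.1 = 0.51827 N/mm
N_a = Gd⁴/(8D³k) = (82.0×10³ × 1.22⁴)/(8 × 14.3³ × 0.51827)
    = 181657 / 12124.3 = 14.98 → 15 coils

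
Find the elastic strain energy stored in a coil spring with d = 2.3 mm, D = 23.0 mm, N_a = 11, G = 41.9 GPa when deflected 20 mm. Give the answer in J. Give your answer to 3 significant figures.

0.219 J

k = Gd⁴/(8D³N_a) = (41.9×10³)(2.3⁴)/(8·23.0³·11) = 1.0951 N/mm
U = ½kδ² = 0.5 × 1.0951 × 20² = 219.02 N·mm = 0.21902 J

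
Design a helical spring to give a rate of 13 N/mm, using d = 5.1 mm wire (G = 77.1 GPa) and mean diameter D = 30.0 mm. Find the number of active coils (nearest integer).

N_a = Gd⁴/(8D³k) = (77.1×10³ × 5.1⁴)/(8 × 30.0³ × 13)
    = 5.21597e+07 / 2.808e+06 = 18.58 → 19 coils

19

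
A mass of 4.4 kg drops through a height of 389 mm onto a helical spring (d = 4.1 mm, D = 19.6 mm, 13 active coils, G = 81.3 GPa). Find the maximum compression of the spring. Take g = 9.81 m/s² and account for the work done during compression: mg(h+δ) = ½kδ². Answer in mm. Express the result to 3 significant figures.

35.3 mm

k = Gd⁴/(8D³N_a) = (81.3×10³)(4.1⁴)/(8·19.6³·13) = 29.338 N/mm
W = mg = 4.4 × 9.81 = 43.164 N
½kδ² − Wδ − Wh = 0 → δ = (W + √(W² + 2kWh))/k
δ = (43.164 + √(1863.1 + 985203))/29.338 = (43.164 + 993.51)/29.338 = 35.336 mm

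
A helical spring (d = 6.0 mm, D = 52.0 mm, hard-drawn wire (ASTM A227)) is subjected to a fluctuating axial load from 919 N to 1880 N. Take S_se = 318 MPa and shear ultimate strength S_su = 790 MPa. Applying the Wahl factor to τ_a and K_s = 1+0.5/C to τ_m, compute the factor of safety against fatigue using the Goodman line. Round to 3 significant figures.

0.448

C = D/d = 52.0/6.0 = 8.6667; K_W = (4C−1)/(4C−4)+0.615/C = 1.1688; K_s = 1+0.5/C = 1.0577
F_a = (F_max−F_min)/2 = 480.5 N; F_m = (F_max+F_min)/2 = 1399.5 N
τ_a = K_W·8F_aD/(πd³) = 1.1688 × 294.57 = 344.29 MPa
τ_m = K_s·8F_mD/(πd³) = 1.0577 × 857.95 = 907.45 MPa
Goodman: 1/n_f = τ_a/S_se + τ_m/S_su = 344.29/318 + 907.45/790 = 1.08266 + 1.14867 = 2.2313
n_f = 1/2.2313 = 0.4482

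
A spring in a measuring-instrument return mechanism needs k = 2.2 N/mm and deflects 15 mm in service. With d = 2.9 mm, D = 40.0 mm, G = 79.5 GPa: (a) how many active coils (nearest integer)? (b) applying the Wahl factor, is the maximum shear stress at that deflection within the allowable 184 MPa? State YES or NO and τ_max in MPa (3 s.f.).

N_a = Gd⁴/(8D³k) = (79.5×10³)(2.9⁴)/(8·40.0³·2.2) = 4.992 → N_a = 5
Actual rate k = Gd⁴/(8D³·5) = 2.1964 N/mm
Working load F = kδ = 2.1964·15 = 32.947 N
C = 40.0/2.9 = 13.7931; K_W = (4C−1)/(4C−4)+0.615/C = 1.1032
τ_max = K_W·8FD/(πd³) = 1.1032·137.6 = 151.8 MPa
τ_max ≤ 184 MPa → acceptable

(a) 5 coils; (b) YES, τ_max = 152 MPa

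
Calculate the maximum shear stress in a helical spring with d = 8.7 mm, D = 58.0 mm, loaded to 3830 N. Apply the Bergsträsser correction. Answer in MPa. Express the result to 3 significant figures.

Spring index C = D/d = 58.0/8.7 = 6.6667
K_B = (4C+2)/(4C−3) = 28.667/23.667 = 1.2113
τ₀ = 8FD/(πd³) = 8·3830·58.0/(π·8.7³) = 1.77712e+06/2068.7 = 859.03 MPa
τ_max = K·τ₀ = 1.2113 × 859.03 = 1040.5 MPa

1040 MPa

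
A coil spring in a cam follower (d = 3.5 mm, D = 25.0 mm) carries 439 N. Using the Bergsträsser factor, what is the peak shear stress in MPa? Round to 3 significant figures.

779 MPa

Spring index C = D/d = 25.0/3.5 = 7.1429
K_B = (4C+2)/(4C−3) = 30.571/25.571 = 1.1955
τ₀ = 8FD/(πd³) = 8·439·25.0/(π·3.5³) = 87800/134.7 = 651.84 MPa
τ_max = K·τ₀ = 1.1955 × 651.84 = 779.29 MPa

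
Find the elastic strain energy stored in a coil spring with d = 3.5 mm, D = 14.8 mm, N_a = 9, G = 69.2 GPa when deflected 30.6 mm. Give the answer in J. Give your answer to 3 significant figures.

k = Gd⁴/(8D³N_a) = (69.2×10³)(3.5⁴)/(8·14.8³·9) = 44.49 N/mm
U = ½kδ² = 0.5 × 44.49 × 30.6² = 20829 N·mm = 20.829 J

20.8 J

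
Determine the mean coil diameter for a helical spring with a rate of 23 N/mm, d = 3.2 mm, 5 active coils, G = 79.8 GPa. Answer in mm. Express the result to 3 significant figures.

20.9 mm

D = (Gd⁴/(8N_a·k))^(1/3) = (79.8×10³·3.2⁴/(8·5·23))^(1/3)
  = (9095.26)^(1/3) = 20.8740 mm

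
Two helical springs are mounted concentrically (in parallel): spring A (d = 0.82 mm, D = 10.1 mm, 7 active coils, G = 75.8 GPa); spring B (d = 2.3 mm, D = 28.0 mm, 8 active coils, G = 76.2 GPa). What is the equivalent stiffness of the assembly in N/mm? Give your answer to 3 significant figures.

k_A = Gd⁴/(8D³N_a) = (75.8×10³)(0.82⁴)/(8·10.1³·7) = 0.59398 N/mm
k_B = Gd⁴/(8D³N_a) = (76.2×10³)(2.3⁴)/(8·28.0³·8) = 1.5178 N/mm
Parallel: k_eq = 0.59398 + 1.5178 = 2.1118 N/mm

2.11 N/mm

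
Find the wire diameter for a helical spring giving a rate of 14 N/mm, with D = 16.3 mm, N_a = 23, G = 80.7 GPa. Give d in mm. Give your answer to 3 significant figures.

d = (8D³N_a·k / G)^(1/4) = (8·16.3³·23·14 / (80.7×10³))^0.25
  = (138.24)^0.25 = 3.4289 mm

3.43 mm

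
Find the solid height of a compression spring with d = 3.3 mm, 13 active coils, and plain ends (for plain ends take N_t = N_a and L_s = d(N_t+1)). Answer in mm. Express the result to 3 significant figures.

plain ends: N_t = N_a = 13
L_s = d·(N_t+1) = 3.3 × 14 = 46.2 mm

46.2 mm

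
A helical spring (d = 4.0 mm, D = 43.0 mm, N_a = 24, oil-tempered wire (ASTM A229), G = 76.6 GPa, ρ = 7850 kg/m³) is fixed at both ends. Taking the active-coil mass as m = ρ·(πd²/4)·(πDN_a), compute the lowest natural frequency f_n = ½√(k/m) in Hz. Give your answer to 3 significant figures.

k = Gd⁴/(8D³N_a) = (76.6×10³)(4.0⁴)/(8·43.0³·24) = 1.2846 N/mm = 1284.6 N/m
Wire length L = πDN_a = π·43.0·24 = 3242.1 mm
m = ρ·(πd²/4)·L = 7850 × 12.566×10⁻⁶ m² × 3.2421 m = 0.31982 kg
f_n = ½√(k/m) = 0.5·√(1284.6/0.31982) = 0.5·√(4016.5) = 31.688 Hz

31.7 Hz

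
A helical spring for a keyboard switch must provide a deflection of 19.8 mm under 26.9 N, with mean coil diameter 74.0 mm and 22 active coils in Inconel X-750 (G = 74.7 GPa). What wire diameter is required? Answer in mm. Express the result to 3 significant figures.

Required rate k = F/δ = 26.9/19.8 = 1.3586 N/mm
d = (8D³N_a·k / G)^(1/4) = (8·74.0³·22·1.3586 / (74.7×10³))^0.25
  = (1297.1)^0.25 = 6.0013 mm

6.00 mm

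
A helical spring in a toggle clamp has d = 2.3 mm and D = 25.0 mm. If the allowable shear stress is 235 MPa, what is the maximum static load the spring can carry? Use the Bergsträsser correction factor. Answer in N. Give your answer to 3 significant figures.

C = D/d = 25.0/2.3 = 10.8696
K_B = (4C+2)/(4C−3) = 45.478/40.478 = 1.1235
τ_max = K·8FD/(πd³) → F_max = τ_allow·πd³/(8DK)
F_max = 235·π·2.3³/(8·25.0·1.1235) = 8982.6/224.7 = 39.975 N

40.0 N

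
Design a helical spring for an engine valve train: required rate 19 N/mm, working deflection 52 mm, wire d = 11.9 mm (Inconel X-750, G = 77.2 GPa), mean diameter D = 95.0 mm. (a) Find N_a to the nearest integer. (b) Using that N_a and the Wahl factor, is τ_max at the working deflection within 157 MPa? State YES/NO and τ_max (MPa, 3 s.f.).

(a) 12 coils; (b) NO, τ_max = 166 MPa

N_a = Gd⁴/(8D³k) = (77.2×10³)(11.9⁴)/(8·95.0³·19) = 11.88 → N_a = 12
Actual rate k = Gd⁴/(8D³·12) = 18.809 N/mm
Working load F = kδ = 18.809·52 = 978.06 N
C = 95.0/11.9 = 7.9832; K_W = (4C−1)/(4C−4)+0.615/C = 1.1844
τ_max = K_W·8FD/(πd³) = 1.1844·140.41 = 166.3 MPa
τ_max > 157 MPa → exceeds allowable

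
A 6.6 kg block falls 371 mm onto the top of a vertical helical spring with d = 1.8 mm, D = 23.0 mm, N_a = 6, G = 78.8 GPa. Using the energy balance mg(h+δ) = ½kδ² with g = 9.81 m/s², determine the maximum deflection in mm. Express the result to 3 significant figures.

k = Gd⁴/(8D³N_a) = (78.8×10³)(1.8⁴)/(8·23.0³·6) = 1.4164 N/mm
W = mg = 6.6 × 9.81 = 64.746 N
½kδ² − Wδ − Wh = 0 → δ = (W + √(W² + 2kWh))/k
δ = (64.746 + √(4192 + 68046.9))/1.4164 = (64.746 + 268.77)/1.4164 = 235.47 mm

235 mm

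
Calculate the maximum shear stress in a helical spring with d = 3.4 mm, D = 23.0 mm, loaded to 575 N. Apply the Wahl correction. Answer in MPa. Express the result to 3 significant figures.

1050 MPa

Spring index C = D/d = 23.0/3.4 = 6.7647
K_W = (4C−1)/(4C−4) + 0.615/C = 26.059/23.059 + 0.0909 = 1.2210
τ₀ = 8FD/(πd³) = 8·575·23.0/(π·3.4³) = 105800/123.48 = 856.84 MPa
τ_max = K·τ₀ = 1.2210 × 856.84 = 1046.2 MPa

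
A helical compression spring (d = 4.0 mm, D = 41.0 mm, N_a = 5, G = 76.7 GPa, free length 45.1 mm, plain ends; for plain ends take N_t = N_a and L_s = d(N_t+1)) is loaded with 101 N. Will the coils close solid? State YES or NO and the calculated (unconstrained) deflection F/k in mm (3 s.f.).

k = Gd⁴/(8D³N_a) = (76.7×10³)(4.0⁴)/(8·41.0³·5) = 7.1224 N/mm
N_t = 5; L_s = 4.0·6 = 24 mm; δ_solid = L₀ − L_s = 45.1 − 24 = 21.1 mm
δ = F/k = 101/7.1224 = 14.181 mm
δ < δ_solid → spring does not go solid

NO, δ = 14.2 mm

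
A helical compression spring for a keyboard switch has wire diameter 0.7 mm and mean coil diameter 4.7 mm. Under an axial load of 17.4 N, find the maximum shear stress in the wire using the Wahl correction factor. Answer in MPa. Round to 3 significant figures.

Spring index C = D/d = 4.7/0.7 = 6.7143
K_W = (4C−1)/(4C−4) + 0.615/C = 25.857/22.857 + 0.0916 = 1.2228
τ₀ = 8FD/(πd³) = 8·17.4·4.7/(π·0.7³) = 654.24/1.0776 = 607.15 MPa
τ_max = K·τ₀ = 1.2228 × 607.15 = 742.45 MPa

742 MPa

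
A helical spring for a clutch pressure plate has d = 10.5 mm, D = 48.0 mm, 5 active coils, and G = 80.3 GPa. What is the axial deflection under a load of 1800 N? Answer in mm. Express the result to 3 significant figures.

k = Gd⁴/(8D³N_a) = (80.3×10³)(10.5⁴)/(8·48.0³·5) = 220.64 N/mm
δ = F/k = 1800 / 220.64 = 8.158 mm

8.16 mm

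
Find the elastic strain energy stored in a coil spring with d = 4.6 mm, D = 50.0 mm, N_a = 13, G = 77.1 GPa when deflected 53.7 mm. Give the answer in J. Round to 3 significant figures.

k = Gd⁴/(8D³N_a) = (77.1×10³)(4.6⁴)/(8·50.0³·13) = 2.6555 N/mm
U = ½kδ² = 0.5 × 2.6555 × 53.7² = 3828.8 N·mm = 3.8288 J

3.83 J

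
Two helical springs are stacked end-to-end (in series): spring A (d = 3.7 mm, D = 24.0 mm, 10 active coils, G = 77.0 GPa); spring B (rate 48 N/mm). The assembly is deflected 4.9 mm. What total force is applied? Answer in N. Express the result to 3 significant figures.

k_A = Gd⁴/(8D³N_a) = (77.0×10³)(3.7⁴)/(8·24.0³·10) = 13.049 N/mm
Series: 1/k_eq = 1/13.049 + 1/48 = 0.097468; k_eq = 10.26 N/mm
F = k_eq·δ = 10.26·4.9 = 50.273 N

50.3 N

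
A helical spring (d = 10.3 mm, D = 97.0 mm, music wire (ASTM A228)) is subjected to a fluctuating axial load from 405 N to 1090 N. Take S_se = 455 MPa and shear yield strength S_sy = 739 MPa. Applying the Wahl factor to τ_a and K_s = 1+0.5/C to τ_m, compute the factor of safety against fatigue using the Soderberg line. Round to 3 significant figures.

2.29

C = D/d = 97.0/10.3 = 9.4175; K_W = (4C−1)/(4C−4)+0.615/C = 1.1544; K_s = 1+0.5/C = 1.0531
F_a = (F_max−F_min)/2 = 342.5 N; F_m = (F_max+F_min)/2 = 747.5 N
τ_a = K_W·8F_aD/(πd³) = 1.1544 × 77.421 = 89.376 MPa
τ_m = K_s·8F_mD/(πd³) = 1.0531 × 168.97 = 177.94 MPa
Soderberg: 1/n_f = τ_a/S_se + τ_m/S_sy = 89.376/455 + 177.94/739 = 0.19643 + 0.24079 = 0.43722
n_f = 1/0.43722 = 2.287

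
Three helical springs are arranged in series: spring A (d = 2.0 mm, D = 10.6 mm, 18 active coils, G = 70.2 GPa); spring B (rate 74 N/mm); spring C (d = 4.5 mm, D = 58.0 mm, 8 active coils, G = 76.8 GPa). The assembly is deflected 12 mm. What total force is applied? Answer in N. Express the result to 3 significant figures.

k_A = Gd⁴/(8D³N_a) = (70.2×10³)(2.0⁴)/(8·10.6³·18) = 6.549 N/mm
k_C = Gd⁴/(8D³N_a) = (76.8×10³)(4.5⁴)/(8·58.0³·8) = 2.522 N/mm
Series: 1/k_eq = 1/6.549 + 1/74 + 1/2.522 = 0.56272; k_eq = 1.7771 N/mm
F = k_eq·δ = 1.7771·12 = 21.325 N

21.3 N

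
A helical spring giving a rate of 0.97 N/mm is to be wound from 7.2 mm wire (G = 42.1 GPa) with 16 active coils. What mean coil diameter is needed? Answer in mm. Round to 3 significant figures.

D = (Gd⁴/(8N_a·k))^(1/3) = (42.1×10³·7.2⁴/(8·16·0.97))^(1/3)
  = (911235)^(1/3) = 96.9490 mm

96.9 mm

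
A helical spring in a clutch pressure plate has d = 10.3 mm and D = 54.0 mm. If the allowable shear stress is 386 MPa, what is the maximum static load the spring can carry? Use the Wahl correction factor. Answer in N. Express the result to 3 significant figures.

2370 N

C = D/d = 54.0/10.3 = 5.2427
K_W = (4C−1)/(4C−4) + 0.615/C = 19.971/16.971 + 0.1173 = 1.2941
τ_max = K·8FD/(πd³) → F_max = τ_allow·πd³/(8DK)
F_max = 386·π·10.3³/(8·54.0·1.2941) = 1.3251e+06/559.04 = 2370.3 N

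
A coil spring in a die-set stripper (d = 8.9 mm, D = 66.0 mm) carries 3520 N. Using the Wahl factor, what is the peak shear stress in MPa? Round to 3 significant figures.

Spring index C = D/d = 66.0/8.9 = 7.4157
K_W = (4C−1)/(4C−4) + 0.615/C = 28.663/25.663 + 0.0829 = 1.1998
τ₀ = 8FD/(πd³) = 8·3520·66.0/(π·8.9³) = 1.85856e+06/2214.7 = 839.18 MPa
τ_max = K·τ₀ = 1.1998 × 839.18 = 1006.9 MPa

1010 MPa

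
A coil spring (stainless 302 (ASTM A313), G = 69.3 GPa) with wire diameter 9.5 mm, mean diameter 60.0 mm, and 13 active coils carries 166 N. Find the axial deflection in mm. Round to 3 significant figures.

k = Gd⁴/(8D³N_a) = (69.3×10³)(9.5⁴)/(8·60.0³·13) = 25.127 N/mm
δ = F/k = 166 / 25.127 = 6.6064 mm

6.61 mm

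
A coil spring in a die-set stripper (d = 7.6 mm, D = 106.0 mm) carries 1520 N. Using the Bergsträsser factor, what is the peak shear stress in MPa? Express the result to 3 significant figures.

1020 MPa

Spring index C = D/d = 106.0/7.6 = 13.9474
K_B = (4C+2)/(4C−3) = 57.789/52.789 = 1.0947
τ₀ = 8FD/(πd³) = 8·1520·106.0/(π·7.6³) = 1.28896e+06/1379.1 = 934.65 MPa
τ_max = K·τ₀ = 1.0947 × 934.65 = 1023.2 MPa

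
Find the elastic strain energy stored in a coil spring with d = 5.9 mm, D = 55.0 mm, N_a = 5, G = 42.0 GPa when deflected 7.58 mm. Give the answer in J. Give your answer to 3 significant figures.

0.220 J

k = Gd⁴/(8D³N_a) = (42.0×10³)(5.9⁴)/(8·55.0³·5) = 7.6473 N/mm
U = ½kδ² = 0.5 × 7.6473 × 7.58² = 219.69 N·mm = 0.21969 J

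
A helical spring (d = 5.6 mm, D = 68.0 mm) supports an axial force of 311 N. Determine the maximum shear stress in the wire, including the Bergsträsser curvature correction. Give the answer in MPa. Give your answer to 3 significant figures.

Spring index C = D/d = 68.0/5.6 = 12.1429
K_B = (4C+2)/(4C−3) = 50.571/45.571 = 1.1097
τ₀ = 8FD/(πd³) = 8·311·68.0/(π·5.6³) = 169184/551.71 = 306.65 MPa
τ_max = K·τ₀ = 1.1097 × 306.65 = 340.3 MPa

340 MPa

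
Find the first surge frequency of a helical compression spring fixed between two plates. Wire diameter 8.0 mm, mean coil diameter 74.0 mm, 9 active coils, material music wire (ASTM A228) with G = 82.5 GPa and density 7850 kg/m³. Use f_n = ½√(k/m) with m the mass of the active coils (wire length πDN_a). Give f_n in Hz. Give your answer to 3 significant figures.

k = Gd⁴/(8D³N_a) = (82.5×10³)(8.0⁴)/(8·74.0³·9) = 11.582 N/mm = 11582 N/m
Wire length L = πDN_a = π·74.0·9 = 2092.3 mm
m = ρ·(πd²/4)·L = 7850 × 50.265×10⁻⁶ m² × 2.0923 m = 0.82559 kg
f_n = ½√(k/m) = 0.5·√(11582/0.82559) = 0.5·√(14029) = 59.222 Hz

59.2 Hz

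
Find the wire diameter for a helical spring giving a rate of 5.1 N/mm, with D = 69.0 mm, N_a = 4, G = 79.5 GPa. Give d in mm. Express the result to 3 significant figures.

5.10 mm

d = (8D³N_a·k / G)^(1/4) = (8·69.0³·4·5.1 / (79.5×10³))^0.25
  = (674.37)^0.25 = 5.0959 mm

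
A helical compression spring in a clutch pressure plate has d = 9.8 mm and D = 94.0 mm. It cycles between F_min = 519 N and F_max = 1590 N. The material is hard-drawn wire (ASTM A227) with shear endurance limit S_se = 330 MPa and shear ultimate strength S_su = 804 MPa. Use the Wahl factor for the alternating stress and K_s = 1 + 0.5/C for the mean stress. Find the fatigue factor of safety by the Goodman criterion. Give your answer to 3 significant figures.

C = D/d = 94.0/9.8 = 9.5918; K_W = (4C−1)/(4C−4)+0.615/C = 1.1514; K_s = 1+0.5/C = 1.0521
F_a = (F_max−F_min)/2 = 535.5 N; F_m = (F_max+F_min)/2 = 1054.5 N
τ_a = K_W·8F_aD/(πd³) = 1.1514 × 136.19 = 156.81 MPa
τ_m = K_s·8F_mD/(πd³) = 1.0521 × 268.19 = 282.17 MPa
Goodman: 1/n_f = τ_a/S_se + τ_m/S_su = 156.81/330 + 282.17/804 = 0.47519 + 0.35095 = 0.82614
n_f = 1/0.82614 = 1.21

1.21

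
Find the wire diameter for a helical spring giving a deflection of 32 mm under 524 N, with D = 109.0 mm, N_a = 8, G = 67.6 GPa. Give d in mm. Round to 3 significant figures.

Required rate k = F/δ = 524/32 = 16.375 N/mm
d = (8D³N_a·k / G)^(1/4) = (8·109.0³·8·16.375 / (67.6×10³))^0.25
  = (20077)^0.25 = 11.9035 mm

11.9 mm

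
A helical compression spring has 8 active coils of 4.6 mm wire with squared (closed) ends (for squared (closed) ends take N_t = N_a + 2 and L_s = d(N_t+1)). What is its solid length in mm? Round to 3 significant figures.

squared (closed) ends: N_t = N_a + 2 = 8 + 2 = 10
L_s = d·(N_t+1) = 4.6 × 11 = 50.6 mm

50.6 mm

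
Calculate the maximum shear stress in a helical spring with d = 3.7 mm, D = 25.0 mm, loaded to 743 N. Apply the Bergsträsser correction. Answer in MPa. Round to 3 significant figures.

1130 MPa

Spring index C = D/d = 25.0/3.7 = 6.7568
K_B = (4C+2)/(4C−3) = 29.027/24.027 = 1.2081
τ₀ = 8FD/(πd³) = 8·743·25.0/(π·3.7³) = 148600/159.13 = 933.82 MPa
τ_max = K·τ₀ = 1.2081 × 933.82 = 1128.1 MPa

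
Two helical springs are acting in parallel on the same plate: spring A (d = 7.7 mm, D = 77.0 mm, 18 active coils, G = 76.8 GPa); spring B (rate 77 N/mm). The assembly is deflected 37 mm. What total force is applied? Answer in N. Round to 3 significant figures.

k_A = Gd⁴/(8D³N_a) = (76.8×10³)(7.7⁴)/(8·77.0³·18) = 4.1067 N/mm
Parallel: k_eq = 4.1067 + 77 = 81.107 N/mm
F = k_eq·δ = 81.107·37 = 3000.9 N

3000 N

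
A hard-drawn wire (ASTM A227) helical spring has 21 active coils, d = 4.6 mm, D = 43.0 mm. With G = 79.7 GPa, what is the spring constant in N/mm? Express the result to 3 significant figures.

2.67 N/mm

k = Gd⁴/(8D³N_a) = (79.7×10³ × 4.6⁴) / (8 × 43.0³ × 21)
  = 3.56853e+07 / 1.33572e+07 = 2.6716 N/mm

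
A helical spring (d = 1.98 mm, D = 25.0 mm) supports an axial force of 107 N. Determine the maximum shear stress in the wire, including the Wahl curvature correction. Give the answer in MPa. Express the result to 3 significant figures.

Spring index C = D/d = 25.0/1.98 = 12.6263
K_W = (4C−1)/(4C−4) + 0.615/C = 49.505/46.505 + 0.0487 = 1.1132
τ₀ = 8FD/(πd³) = 8·107·25.0/(π·1.98³) = 21400/24.386 = 877.54 MPa
τ_max = K·τ₀ = 1.1132 × 877.54 = 976.9 MPa

977 MPa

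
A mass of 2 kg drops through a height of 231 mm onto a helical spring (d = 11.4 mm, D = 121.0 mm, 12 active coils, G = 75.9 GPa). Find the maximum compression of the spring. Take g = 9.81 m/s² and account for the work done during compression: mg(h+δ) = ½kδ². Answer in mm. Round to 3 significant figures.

k = Gd⁴/(8D³N_a) = (75.9×10³)(11.4⁴)/(8·121.0³·12) = 7.5376 N/mm
W = mg = 2 × 9.81 = 19.62 N
½kδ² − Wδ − Wh = 0 → δ = (W + √(W² + 2kWh))/k
δ = (19.62 + √(384.94 + 68324.2))/7.5376 = (19.62 + 262.12)/7.5376 = 37.378 mm

37.4 mm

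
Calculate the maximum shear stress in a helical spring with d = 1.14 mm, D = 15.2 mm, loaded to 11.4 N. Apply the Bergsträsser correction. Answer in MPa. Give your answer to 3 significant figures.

Spring index C = D/d = 15.2/1.14 = 13.3333
K_B = (4C+2)/(4C−3) = 55.333/50.333 = 1.0993
τ₀ = 8FD/(πd³) = 8·11.4·15.2/(π·1.14³) = 1386.24/4.6544 = 297.83 MPa
τ_max = K·τ₀ = 1.0993 × 297.83 = 327.42 MPa

327 MPa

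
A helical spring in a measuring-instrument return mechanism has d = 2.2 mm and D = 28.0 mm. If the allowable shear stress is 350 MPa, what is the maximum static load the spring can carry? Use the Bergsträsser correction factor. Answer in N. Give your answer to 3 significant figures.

47.3 N

C = D/d = 28.0/2.2 = 12.7273
K_B = (4C+2)/(4C−3) = 52.909/47.909 = 1.1044
τ_max = K·8FD/(πd³) → F_max = τ_allow·πd³/(8DK)
F_max = 350·π·2.2³/(8·28.0·1.1044) = 11708/247.38 = 47.329 N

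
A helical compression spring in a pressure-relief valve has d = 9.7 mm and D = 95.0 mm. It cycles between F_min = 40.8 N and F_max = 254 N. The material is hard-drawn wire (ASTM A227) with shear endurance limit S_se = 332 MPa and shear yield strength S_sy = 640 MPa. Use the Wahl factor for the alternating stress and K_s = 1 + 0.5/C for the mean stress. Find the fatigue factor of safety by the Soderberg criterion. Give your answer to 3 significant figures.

6.18

C = D/d = 95.0/9.7 = 9.7938; K_W = (4C−1)/(4C−4)+0.615/C = 1.1481; K_s = 1+0.5/C = 1.0511
F_a = (F_max−F_min)/2 = 106.6 N; F_m = (F_max+F_min)/2 = 147.4 N
τ_a = K_W·8F_aD/(πd³) = 1.1481 × 28.256 = 32.44 MPa
τ_m = K_s·8F_mD/(πd³) = 1.0511 × 39.07 = 41.065 MPa
Soderberg: 1/n_f = τ_a/S_se + τ_m/S_sy = 32.44/332 + 41.065/640 = 0.09771 + 0.06416 = 0.16187
n_f = 1/0.16187 = 6.178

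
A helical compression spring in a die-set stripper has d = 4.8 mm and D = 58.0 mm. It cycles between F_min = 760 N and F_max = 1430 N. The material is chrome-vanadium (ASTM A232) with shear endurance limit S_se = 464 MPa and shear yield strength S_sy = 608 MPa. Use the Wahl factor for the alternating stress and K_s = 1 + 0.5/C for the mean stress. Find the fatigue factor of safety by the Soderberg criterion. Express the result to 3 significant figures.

0.279

C = D/d = 58.0/4.8 = 12.0833; K_W = (4C−1)/(4C−4)+0.615/C = 1.1186; K_s = 1+0.5/C = 1.0414
F_a = (F_max−F_min)/2 = 335 N; F_m = (F_max+F_min)/2 = 1095 N
τ_a = K_W·8F_aD/(πd³) = 1.1186 × 447.39 = 500.44 MPa
τ_m = K_s·8F_mD/(πd³) = 1.0414 × 1462.4 = 1522.9 MPa
Soderberg: 1/n_f = τ_a/S_se + τ_m/S_sy = 500.44/464 + 1522.9/608 = 1.07853 + 2.50475 = 3.5833
n_f = 1/3.5833 = 0.2791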